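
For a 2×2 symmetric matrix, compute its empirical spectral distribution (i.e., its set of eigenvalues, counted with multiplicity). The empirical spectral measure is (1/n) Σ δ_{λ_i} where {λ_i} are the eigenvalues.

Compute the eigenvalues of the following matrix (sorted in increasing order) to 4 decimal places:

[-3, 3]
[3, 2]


Since M is real symmetric, both eigenvalues are real; they are the roots of det(λI − M) = λ² − (tr M) λ + det M.
tr M = -3 + 2 = -1.
det M = (-3)·2 − 3² = -6 − 9 = -15.
Characteristic polynomial: λ² + λ − 15 = 0.
Discriminant Δ = (tr M)² − 4·det M = 1 − (-60) = 61; √Δ = 7.810250.
λ = (tr M ± √Δ)/2 = (-1 ± 7.810250)/2, giving (tr M − √Δ)/2 = -4.4051 and (tr M + √Δ)/2 = 3.4051.

Eigenvalues sorted in increasing order: [-4.4051, 3.4051].


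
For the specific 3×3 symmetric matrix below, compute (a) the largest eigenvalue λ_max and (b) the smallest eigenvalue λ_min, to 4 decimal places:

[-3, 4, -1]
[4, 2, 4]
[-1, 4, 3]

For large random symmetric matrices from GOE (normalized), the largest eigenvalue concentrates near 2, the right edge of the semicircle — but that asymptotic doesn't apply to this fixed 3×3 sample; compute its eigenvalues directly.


Since M is real symmetric, all three eigenvalues are real; they are the roots of det(λI − M) = λ³ − (tr M) λ² + s λ − det M, where s is the sum of the principal 2×2 minors.
tr M = -3 + 2 + 3 = 2.
s = ((-3)·2 − 4²) + ((-3)·3 − (-1)²) + (2·3 − 4²) = -22 + (-10) + (-10) = -42.
det M (expand along row 1) = (-3)·(-10) − 4·16 + (-1)·18 = -52.
Characteristic polynomial: λ³ − 2λ² − 42λ + 52 = 0.
Substitute λ = y + (tr M)/3 = y + 0.666667 to remove the quadratic term: y³ + p·y + q = 0 with p = s − (tr M)²/3 = -43.333333 and q = −2(tr M)³/27 + (tr M)·s/3 − det M = 23.407407.
Three real roots ⇒ use the trigonometric (Viète) form: r = 2√(−p/3) = 7.601170, φ = arccos(3q/(p·r)) = arccos(-0.213193) = 1.785638 rad.
y_k = r·cos(φ/3 − 2πk/3) for k = 0, 1, 2 gives y = 6.293991, 0.543884, -6.837875.
λ_k = y_k + 0.666667 gives λ = 6.9607, 1.2106, -6.1712 (check: the sum is 2.0000 = tr M).

Hence λ_max = 6.9607 and λ_min = -6.1712.


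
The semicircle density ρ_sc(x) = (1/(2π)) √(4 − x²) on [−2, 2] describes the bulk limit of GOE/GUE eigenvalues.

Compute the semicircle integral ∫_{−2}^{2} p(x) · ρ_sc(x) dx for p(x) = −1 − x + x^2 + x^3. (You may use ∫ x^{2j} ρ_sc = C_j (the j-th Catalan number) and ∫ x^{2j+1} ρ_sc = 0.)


Write p(x) = Σ a_i x^i, split into monomials and integrate each against ρ_sc separately.
Using ∫ x^{2j} ρ_sc = C_j = (1/(j+1)) C(2j, j) (Catalan numbers) and ∫ x^{2j+1} ρ_sc = 0 (odd monomials vanish by symmetry):
  i = 0 (even): a_0 · C_{0} = -1 · 1 = -1
  i = 1 (odd): ∫ x^1 ρ_sc = 0 (vanishes)
  i = 2 (even): a_2 · C_{1} = 1 · 1 = 1
  i = 3 (odd): ∫ x^3 ρ_sc = 0 (vanishes)

Summing the contributions: ∫_{−2}^{2} p(x) ρ_sc(x) dx = (-1) + 1 = 0.


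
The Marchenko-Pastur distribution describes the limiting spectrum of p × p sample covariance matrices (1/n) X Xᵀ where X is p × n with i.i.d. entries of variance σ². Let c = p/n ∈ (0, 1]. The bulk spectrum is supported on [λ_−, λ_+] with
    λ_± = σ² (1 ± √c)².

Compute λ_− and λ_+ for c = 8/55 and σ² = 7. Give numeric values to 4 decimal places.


c = 8/55 = 0.145455; √c = 0.381385.
λ_− = σ² (1 − √c)² = 7 · (1 − 0.381385)² = 7 · (0.618615)² = 2.678791.
λ_+ = σ² (1 + √c)² = 7 · (1 + 0.381385)² = 7 · (1.381385)² = 13.357572.

Rounded to 4 decimal places: λ_− ≈ 2.6788, λ_+ ≈ 13.3576.


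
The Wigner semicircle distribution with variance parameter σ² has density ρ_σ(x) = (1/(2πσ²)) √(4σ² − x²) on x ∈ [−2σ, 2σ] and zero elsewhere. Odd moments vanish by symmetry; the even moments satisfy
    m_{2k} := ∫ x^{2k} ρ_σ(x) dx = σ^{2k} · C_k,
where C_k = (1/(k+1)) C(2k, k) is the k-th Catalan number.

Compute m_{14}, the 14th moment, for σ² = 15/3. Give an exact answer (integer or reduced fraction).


By the scaled semicircle moment identity, m_{2k} = σ^{2k} · C_k with k = 7.
C_7 = (1/(k+1)) · C(2k, k) = (1/8) · C(14, 7) = (1/8) · 3432 = 429.
σ^{2k} = (σ²)^k = (15/3)^7 = 78125.

Therefore m_{14} = σ^{14} · C_7 = 78125 · 429 = 33515625.


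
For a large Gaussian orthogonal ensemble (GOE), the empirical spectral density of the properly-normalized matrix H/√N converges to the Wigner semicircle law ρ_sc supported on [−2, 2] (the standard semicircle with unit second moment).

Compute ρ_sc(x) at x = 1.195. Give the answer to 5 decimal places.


ρ_sc(x) = (1/(2π)) √(4 − x²). With x = 1.195:
  4 − x² = 4 − (1.195)² = 4 − 1.428025 = 2.571975.
  √(4 − x²) = 1.603738.
  1/(2π) = 0.159155.
  ρ_sc(1.195) = 0.159155 · 1.603738 = 0.255243.

Rounded to 5 decimal places: ρ_sc(1.195) ≈ 0.25524.


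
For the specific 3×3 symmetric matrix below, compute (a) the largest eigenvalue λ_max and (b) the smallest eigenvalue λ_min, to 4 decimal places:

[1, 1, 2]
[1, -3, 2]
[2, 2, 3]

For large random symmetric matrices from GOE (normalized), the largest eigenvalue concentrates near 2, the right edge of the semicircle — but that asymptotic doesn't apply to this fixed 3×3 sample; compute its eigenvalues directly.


Since M is real symmetric, all three eigenvalues are real; they are the roots of det(λI − M) = λ³ − (tr M) λ² + s λ − det M, where s is the sum of the principal 2×2 minors.
tr M = 1 + (-3) + 3 = 1.
s = (1·(-3) − 1²) + (1·3 − 2²) + ((-3)·3 − 2²) = -4 + (-1) + (-13) = -18.
det M (expand along row 1) = 1·(-13) − 1·(-1) + 2·8 = 4.
Characteristic polynomial: λ³ − λ² − 18λ − 4 = 0.
Substitute λ = y + (tr M)/3 = y + 0.333333 to remove the quadratic term: y³ + p·y + q = 0 with p = s − (tr M)²/3 = -18.333333 and q = −2(tr M)³/27 + (tr M)·s/3 − det M = -10.074074.
Three real roots ⇒ use the trigonometric (Viète) form: r = 2√(−p/3) = 4.944132, φ = arccos(3q/(p·r)) = arccos(0.333422) = 1.230865 rad.
y_k = r·cos(φ/3 − 2πk/3) for k = 0, 1, 2 gives y = 4.533798, -0.559024, -3.974774.
λ_k = y_k + 0.333333 gives λ = 4.8671, -0.2257, -3.6414 (check: the sum is 1.0000 = tr M).

Hence λ_max = 4.8671 and λ_min = -3.6414.


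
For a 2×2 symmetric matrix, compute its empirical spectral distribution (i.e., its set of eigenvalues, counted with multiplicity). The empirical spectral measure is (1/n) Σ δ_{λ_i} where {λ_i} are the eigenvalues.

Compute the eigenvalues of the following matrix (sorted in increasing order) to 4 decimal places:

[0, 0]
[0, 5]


Since M is real symmetric, both eigenvalues are real; they are the roots of det(λI − M) = λ² − (tr M) λ + det M.
tr M = 0 + 5 = 5.
det M = 0·5 − 0² = 0 − 0 = 0.
Characteristic polynomial: λ² − 5λ = 0.
Discriminant Δ = (tr M)² − 4·det M = 25 − 0 = 25; √Δ = 5.000000.
λ = (tr M ± √Δ)/2 = (5 ± 5.000000)/2, giving (tr M − √Δ)/2 = 0.0000 and (tr M + √Δ)/2 = 5.0000.

Eigenvalues sorted in increasing order: [0.0000, 5.0000].


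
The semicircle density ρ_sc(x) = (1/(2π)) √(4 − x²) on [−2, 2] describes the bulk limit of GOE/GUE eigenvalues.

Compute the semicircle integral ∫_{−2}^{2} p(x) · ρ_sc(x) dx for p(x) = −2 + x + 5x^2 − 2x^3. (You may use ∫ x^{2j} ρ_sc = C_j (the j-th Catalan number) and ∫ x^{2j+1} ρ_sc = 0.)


Write p(x) = Σ a_i x^i, split into monomials and integrate each against ρ_sc separately.
Using ∫ x^{2j} ρ_sc = C_j = (1/(j+1)) C(2j, j) (Catalan numbers) and ∫ x^{2j+1} ρ_sc = 0 (odd monomials vanish by symmetry):
  i = 0 (even): a_0 · C_{0} = -2 · 1 = -2
  i = 1 (odd): ∫ x^1 ρ_sc = 0 (vanishes)
  i = 2 (even): a_2 · C_{1} = 5 · 1 = 5
  i = 3 (odd): ∫ x^3 ρ_sc = 0 (vanishes)

Summing the contributions: ∫_{−2}^{2} p(x) ρ_sc(x) dx = (-2) + 5 = 3.


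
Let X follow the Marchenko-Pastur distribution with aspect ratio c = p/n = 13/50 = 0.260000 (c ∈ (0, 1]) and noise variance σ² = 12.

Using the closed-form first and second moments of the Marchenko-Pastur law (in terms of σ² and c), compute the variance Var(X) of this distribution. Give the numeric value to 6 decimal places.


Recall the MP moments m_1 = E[X] = σ² and m_2 = E[X²] = σ⁴ (1 + c).
m_1 = E[X] = σ² = 12, so m_1² = 144.
m_2 = E[X²] = σ⁴ (1 + c) = 144 · (1 + 0.260000) = 144 · 1.260000 = 181.440000.
(Note m_2 − m_1² simplifies to c · σ⁴ = 0.260000 · 144.)

Var(X) = m_2 − m_1² = 181.440000 − 144 = 37.440000.


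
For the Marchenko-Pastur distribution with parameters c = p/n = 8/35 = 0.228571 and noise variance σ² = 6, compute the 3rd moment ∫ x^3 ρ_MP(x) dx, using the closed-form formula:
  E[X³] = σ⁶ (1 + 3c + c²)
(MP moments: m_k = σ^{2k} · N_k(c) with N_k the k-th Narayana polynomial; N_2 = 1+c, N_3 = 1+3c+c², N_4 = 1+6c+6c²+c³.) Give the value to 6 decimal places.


E[X³] = σ⁶ (1 + 3c + c²) (third MP moment). With σ² = 6 (so σ⁶ = 216) and c = 8/35 = 0.228571: E[X³] = 216 · (1 + 3·0.228571 + (0.228571)²) = 216 · 1.737959.

So E[X^3] = 375.399184.


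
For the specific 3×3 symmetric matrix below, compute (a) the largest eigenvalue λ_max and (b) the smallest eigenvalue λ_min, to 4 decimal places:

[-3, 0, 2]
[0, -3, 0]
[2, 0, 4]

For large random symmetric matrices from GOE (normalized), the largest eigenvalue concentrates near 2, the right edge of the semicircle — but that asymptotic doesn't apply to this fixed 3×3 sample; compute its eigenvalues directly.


Since M is real symmetric, all three eigenvalues are real; they are the roots of det(λI − M) = λ³ − (tr M) λ² + s λ − det M, where s is the sum of the principal 2×2 minors.
tr M = -3 + (-3) + 4 = -2.
s = ((-3)·(-3) − 0²) + ((-3)·4 − 2²) + ((-3)·4 − 0²) = 9 + (-16) + (-12) = -19.
det M (expand along row 1) = (-3)·(-12) − 0·0 + 2·6 = 48.
Characteristic polynomial: λ³ + 2λ² − 19λ − 48 = 0.
Substitute λ = y + (tr M)/3 = y − 0.666667 to remove the quadratic term: y³ + p·y + q = 0 with p = s − (tr M)²/3 = -20.333333 and q = −2(tr M)³/27 + (tr M)·s/3 − det M = -34.740741.
Three real roots ⇒ use the trigonometric (Viète) form: r = 2√(−p/3) = 5.206833, φ = arccos(3q/(p·r)) = arccos(0.984415) = 0.176782 rad.
y_k = r·cos(φ/3 − 2πk/3) for k = 0, 1, 2 gives y = 5.197796, -2.333333, -2.864462.
λ_k = y_k − 0.666667 gives λ = 4.5311, -3.0000, -3.5311 (check: the sum is -2.0000 = tr M).

Hence λ_max = 4.5311 and λ_min = -3.5311.


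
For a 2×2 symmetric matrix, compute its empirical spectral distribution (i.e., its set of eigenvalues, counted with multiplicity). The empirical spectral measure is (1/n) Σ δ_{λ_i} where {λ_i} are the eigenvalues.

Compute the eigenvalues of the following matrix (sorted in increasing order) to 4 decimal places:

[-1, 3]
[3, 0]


Since M is real symmetric, both eigenvalues are real; they are the roots of det(λI − M) = λ² − (tr M) λ + det M.
tr M = -1 + 0 = -1.
det M = (-1)·0 − 3² = 0 − 9 = -9.
Characteristic polynomial: λ² + λ − 9 = 0.
Discriminant Δ = (tr M)² − 4·det M = 1 − (-36) = 37; √Δ = 6.082763.
λ = (tr M ± √Δ)/2 = (-1 ± 6.082763)/2, giving (tr M − √Δ)/2 = -3.5414 and (tr M + √Δ)/2 = 2.5414.

Eigenvalues sorted in increasing order: [-3.5414, 2.5414].


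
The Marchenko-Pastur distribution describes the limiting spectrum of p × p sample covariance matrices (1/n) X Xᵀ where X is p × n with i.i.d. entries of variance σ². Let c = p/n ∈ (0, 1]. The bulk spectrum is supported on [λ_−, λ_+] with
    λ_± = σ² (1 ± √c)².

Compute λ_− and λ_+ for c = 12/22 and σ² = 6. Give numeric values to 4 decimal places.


c = 12/22 = 0.545455; √c = 0.738549.
λ_− = σ² (1 − √c)² = 6 · (1 − 0.738549)² = 6 · (0.261451)² = 0.410140.
λ_+ = σ² (1 + √c)² = 6 · (1 + 0.738549)² = 6 · (1.738549)² = 18.135315.

Rounded to 4 decimal places: λ_− ≈ 0.4101, λ_+ ≈ 18.1353.


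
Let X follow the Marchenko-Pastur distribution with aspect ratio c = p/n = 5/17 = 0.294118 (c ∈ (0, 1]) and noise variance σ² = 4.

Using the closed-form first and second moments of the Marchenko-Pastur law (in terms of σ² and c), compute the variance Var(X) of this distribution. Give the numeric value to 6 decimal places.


Recall the MP moments m_1 = E[X] = σ² and m_2 = E[X²] = σ⁴ (1 + c).
m_1 = E[X] = σ² = 4, so m_1² = 16.
m_2 = E[X²] = σ⁴ (1 + c) = 16 · (1 + 0.294118) = 16 · 1.294118 = 20.705882.
(Note m_2 − m_1² simplifies to c · σ⁴ = 0.294118 · 16.)

Var(X) = m_2 − m_1² = 20.705882 − 16 = 4.705882.


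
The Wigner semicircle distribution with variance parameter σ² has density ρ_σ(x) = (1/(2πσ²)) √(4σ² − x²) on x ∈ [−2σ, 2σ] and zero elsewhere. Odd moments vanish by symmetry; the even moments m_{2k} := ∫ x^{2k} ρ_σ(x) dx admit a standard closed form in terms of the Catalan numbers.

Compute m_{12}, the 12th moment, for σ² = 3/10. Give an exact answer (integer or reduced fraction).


By the scaled semicircle moment identity, m_{2k} = σ^{2k} · C_k with k = 6.
C_6 = (1/(k+1)) · C(2k, k) = (1/7) · C(12, 6) = (1/7) · 924 = 132.
σ^{2k} = (σ²)^k = (3/10)^6 = 729/1000000.

Therefore m_{12} = σ^{12} · C_6 = (729/1000000) · 132 = 24057/250000.


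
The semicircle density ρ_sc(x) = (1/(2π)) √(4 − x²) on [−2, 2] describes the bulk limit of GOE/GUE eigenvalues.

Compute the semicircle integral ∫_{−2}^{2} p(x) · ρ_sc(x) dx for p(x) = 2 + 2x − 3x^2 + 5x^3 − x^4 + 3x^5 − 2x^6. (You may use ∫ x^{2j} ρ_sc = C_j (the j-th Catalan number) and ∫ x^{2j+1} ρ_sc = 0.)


Write p(x) = Σ a_i x^i, split into monomials and integrate each against ρ_sc separately.
Using ∫ x^{2j} ρ_sc = C_j = (1/(j+1)) C(2j, j) (Catalan numbers) and ∫ x^{2j+1} ρ_sc = 0 (odd monomials vanish by symmetry):
  i = 0 (even): a_0 · C_{0} = 2 · 1 = 2
  i = 1 (odd): ∫ x^1 ρ_sc = 0 (vanishes)
  i = 2 (even): a_2 · C_{1} = -3 · 1 = -3
  i = 3 (odd): ∫ x^3 ρ_sc = 0 (vanishes)
  i = 4 (even): a_4 · C_{2} = -1 · 2 = -2
  i = 5 (odd): ∫ x^5 ρ_sc = 0 (vanishes)
  i = 6 (even): a_6 · C_{3} = -2 · 5 = -10

Summing the contributions: ∫_{−2}^{2} p(x) ρ_sc(x) dx = 2 + (-3) + (-2) + (-10) = -13.


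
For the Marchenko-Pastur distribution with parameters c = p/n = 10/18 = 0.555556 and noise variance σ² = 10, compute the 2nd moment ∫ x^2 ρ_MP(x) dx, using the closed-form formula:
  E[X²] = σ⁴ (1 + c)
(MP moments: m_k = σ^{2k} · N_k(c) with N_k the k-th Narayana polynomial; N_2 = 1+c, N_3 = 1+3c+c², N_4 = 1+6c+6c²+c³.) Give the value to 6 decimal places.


E[X²] = σ⁴ (1 + c) (second MP moment). With σ² = 10 (so σ⁴ = 100) and c = 10/18 = 0.555556: E[X²] = 100 · (1 + 0.555556) = 100 · 1.555556.

So E[X^2] = 155.555556.


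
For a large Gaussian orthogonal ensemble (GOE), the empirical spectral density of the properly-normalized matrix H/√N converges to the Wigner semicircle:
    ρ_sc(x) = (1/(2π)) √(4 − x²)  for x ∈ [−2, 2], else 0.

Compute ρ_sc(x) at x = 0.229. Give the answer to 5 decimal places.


ρ_sc(x) = (1/(2π)) √(4 − x²). With x = 0.229:
  4 − x² = 4 − (0.229)² = 4 − 0.052441 = 3.947559.
  √(4 − x²) = 1.986846.
  1/(2π) = 0.159155.
  ρ_sc(0.229) = 0.159155 · 1.986846 = 0.316216.

Rounded to 5 decimal places: ρ_sc(0.229) ≈ 0.31622.


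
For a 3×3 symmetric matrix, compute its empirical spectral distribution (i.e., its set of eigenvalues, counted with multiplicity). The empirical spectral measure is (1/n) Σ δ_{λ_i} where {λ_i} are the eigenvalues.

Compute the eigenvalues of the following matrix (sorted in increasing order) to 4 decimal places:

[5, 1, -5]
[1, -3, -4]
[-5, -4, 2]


Since M is real symmetric, all three eigenvalues are real; they are the roots of det(λI − M) = λ³ − (tr M) λ² + s λ − det M, where s is the sum of the principal 2×2 minors.
tr M = 5 + (-3) + 2 = 4.
s = (5·(-3) − 1²) + (5·2 − (-5)²) + ((-3)·2 − (-4)²) = -16 + (-15) + (-22) = -53.
det M (expand along row 1) = 5·(-22) − 1·(-18) + (-5)·(-19) = 3.
Characteristic polynomial: λ³ − 4λ² − 53λ − 3 = 0.
Substitute λ = y + (tr M)/3 = y + 1.333333 to remove the quadratic term: y³ + p·y + q = 0 with p = s − (tr M)²/3 = -58.333333 and q = −2(tr M)³/27 + (tr M)·s/3 − det M = -78.407407.
Three real roots ⇒ use the trigonometric (Viète) form: r = 2√(−p/3) = 8.819171, φ = arccos(3q/(p·r)) = arccos(0.457229) = 1.095919 rad.
y_k = r·cos(φ/3 − 2πk/3) for k = 0, 1, 2 gives y = 8.237232, -1.390185, -6.847048.
λ_k = y_k + 1.333333 gives λ = 9.5706, -0.0569, -5.5137 (check: the sum is 4.0000 = tr M).

Eigenvalues sorted in increasing order: [-5.5137, -0.0569, 9.5706].


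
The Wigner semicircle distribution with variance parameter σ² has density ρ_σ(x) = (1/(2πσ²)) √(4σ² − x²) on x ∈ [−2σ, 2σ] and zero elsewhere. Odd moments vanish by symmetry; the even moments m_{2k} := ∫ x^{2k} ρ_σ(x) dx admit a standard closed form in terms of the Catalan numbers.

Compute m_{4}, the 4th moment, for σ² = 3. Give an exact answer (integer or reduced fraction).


By the scaled semicircle moment identity, m_{2k} = σ^{2k} · C_k with k = 2.
C_2 = (1/(k+1)) · C(2k, k) = (1/3) · C(4, 2) = (1/3) · 6 = 2.
σ^{2k} = (σ²)^k = (3)^2 = 9.

Therefore m_{4} = σ^{4} · C_2 = 9 · 2 = 18.


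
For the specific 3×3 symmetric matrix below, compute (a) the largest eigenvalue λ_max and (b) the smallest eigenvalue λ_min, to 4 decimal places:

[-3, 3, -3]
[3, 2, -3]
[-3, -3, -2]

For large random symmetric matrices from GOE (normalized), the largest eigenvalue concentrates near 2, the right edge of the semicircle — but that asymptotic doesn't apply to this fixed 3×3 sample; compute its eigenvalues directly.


Since M is real symmetric, all three eigenvalues are real; they are the roots of det(λI − M) = λ³ − (tr M) λ² + s λ − det M, where s is the sum of the principal 2×2 minors.
tr M = -3 + 2 + (-2) = -3.
s = ((-3)·2 − 3²) + ((-3)·(-2) − (-3)²) + (2·(-2) − (-3)²) = -15 + (-3) + (-13) = -31.
det M (expand along row 1) = (-3)·(-13) − 3·(-15) + (-3)·(-3) = 93.
Characteristic polynomial: λ³ + 3λ² − 31λ − 93 = 0.
Substitute λ = y + (tr M)/3 = y − 1.000000 to remove the quadratic term: y³ + p·y + q = 0 with p = s − (tr M)²/3 = -34.000000 and q = −2(tr M)³/27 + (tr M)·s/3 − det M = -60.000000.
Three real roots ⇒ use the trigonometric (Viète) form: r = 2√(−p/3) = 6.733003, φ = arccos(3q/(p·r)) = arccos(0.786294) = 0.666009 rad.
y_k = r·cos(φ/3 − 2πk/3) for k = 0, 1, 2 gives y = 6.567764, -2.000000, -4.567764.
λ_k = y_k − 1.000000 gives λ = 5.5678, -3.0000, -5.5678 (check: the sum is -3.0000 = tr M).

Hence λ_max = 5.5678 and λ_min = -5.5678.


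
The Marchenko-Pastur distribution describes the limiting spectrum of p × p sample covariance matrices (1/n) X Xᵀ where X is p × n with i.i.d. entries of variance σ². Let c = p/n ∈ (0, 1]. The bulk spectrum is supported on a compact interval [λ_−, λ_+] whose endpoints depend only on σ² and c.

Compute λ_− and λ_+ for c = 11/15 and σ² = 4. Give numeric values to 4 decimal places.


c = 11/15 = 0.733333; √c = 0.856349.
λ_− = σ² (1 − √c)² = 4 · (1 − 0.856349)² = 4 · (0.143651)² = 0.082543.
λ_+ = σ² (1 + √c)² = 4 · (1 + 0.856349)² = 4 · (1.856349)² = 13.784124.

Rounded to 4 decimal places: λ_− ≈ 0.0825, λ_+ ≈ 13.7841.


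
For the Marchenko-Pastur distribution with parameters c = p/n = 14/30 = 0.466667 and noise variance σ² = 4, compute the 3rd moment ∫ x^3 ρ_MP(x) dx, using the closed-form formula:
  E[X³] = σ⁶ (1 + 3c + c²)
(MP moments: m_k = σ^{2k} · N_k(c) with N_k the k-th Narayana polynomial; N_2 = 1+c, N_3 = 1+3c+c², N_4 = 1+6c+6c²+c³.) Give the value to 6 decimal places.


E[X³] = σ⁶ (1 + 3c + c²) (third MP moment). With σ² = 4 (so σ⁶ = 64) and c = 14/30 = 0.466667: E[X³] = 64 · (1 + 3·0.466667 + (0.466667)²) = 64 · 2.617778.

So E[X^3] = 167.537778.


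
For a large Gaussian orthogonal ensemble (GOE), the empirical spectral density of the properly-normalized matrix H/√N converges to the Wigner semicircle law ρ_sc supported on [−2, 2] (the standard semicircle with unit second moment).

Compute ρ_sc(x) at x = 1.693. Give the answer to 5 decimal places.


ρ_sc(x) = (1/(2π)) √(4 − x²). With x = 1.693:
  4 − x² = 4 − (1.693)² = 4 − 2.866249 = 1.133751.
  √(4 − x²) = 1.064777.
  1/(2π) = 0.159155.
  ρ_sc(1.693) = 0.159155 · 1.064777 = 0.169465.

Rounded to 5 decimal places: ρ_sc(1.693) ≈ 0.16946.


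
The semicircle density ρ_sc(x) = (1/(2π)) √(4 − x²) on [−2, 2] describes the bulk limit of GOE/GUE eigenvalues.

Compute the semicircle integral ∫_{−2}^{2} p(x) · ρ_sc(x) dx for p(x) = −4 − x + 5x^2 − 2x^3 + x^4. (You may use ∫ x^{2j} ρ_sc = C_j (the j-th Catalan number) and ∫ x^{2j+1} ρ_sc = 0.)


Write p(x) = Σ a_i x^i, split into monomials and integrate each against ρ_sc separately.
Using ∫ x^{2j} ρ_sc = C_j = (1/(j+1)) C(2j, j) (Catalan numbers) and ∫ x^{2j+1} ρ_sc = 0 (odd monomials vanish by symmetry):
  i = 0 (even): a_0 · C_{0} = -4 · 1 = -4
  i = 1 (odd): ∫ x^1 ρ_sc = 0 (vanishes)
  i = 2 (even): a_2 · C_{1} = 5 · 1 = 5
  i = 3 (odd): ∫ x^3 ρ_sc = 0 (vanishes)
  i = 4 (even): a_4 · C_{2} = 1 · 2 = 2

Summing the contributions: ∫_{−2}^{2} p(x) ρ_sc(x) dx = (-4) + 5 + 2 = 3.


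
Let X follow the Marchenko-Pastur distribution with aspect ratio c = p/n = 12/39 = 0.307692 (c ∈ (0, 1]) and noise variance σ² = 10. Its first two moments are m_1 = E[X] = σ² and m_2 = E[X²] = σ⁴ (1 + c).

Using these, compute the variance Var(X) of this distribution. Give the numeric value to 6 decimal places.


m_1 = E[X] = σ² = 10, so m_1² = 100.
m_2 = E[X²] = σ⁴ (1 + c) = 100 · (1 + 0.307692) = 100 · 1.307692 = 130.769231.
(Note m_2 − m_1² simplifies to c · σ⁴ = 0.307692 · 100.)

Var(X) = m_2 − m_1² = 130.769231 − 100 = 30.769231.


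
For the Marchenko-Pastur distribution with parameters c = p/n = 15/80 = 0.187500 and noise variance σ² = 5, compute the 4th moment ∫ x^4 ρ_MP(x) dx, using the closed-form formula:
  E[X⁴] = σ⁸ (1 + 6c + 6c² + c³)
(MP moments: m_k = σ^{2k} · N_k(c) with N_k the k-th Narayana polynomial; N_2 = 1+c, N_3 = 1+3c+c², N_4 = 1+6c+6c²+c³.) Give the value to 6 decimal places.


E[X⁴] = σ⁸ (1 + 6c + 6c² + c³) (fourth MP moment). With σ² = 5 (so σ⁸ = 625) and c = 15/80 = 0.187500: E[X⁴] = 625 · (1 + 6·0.187500 + 6·(0.187500)² + (0.187500)³) = 625 · 2.342529.

So E[X^4] = 1464.080811.


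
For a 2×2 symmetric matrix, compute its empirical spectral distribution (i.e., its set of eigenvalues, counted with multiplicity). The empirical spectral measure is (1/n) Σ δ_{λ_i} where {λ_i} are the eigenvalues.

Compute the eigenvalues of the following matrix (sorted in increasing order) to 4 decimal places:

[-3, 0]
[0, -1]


Since M is real symmetric, both eigenvalues are real; they are the roots of det(λI − M) = λ² − (tr M) λ + det M.
tr M = -3 + (-1) = -4.
det M = (-3)·(-1) − 0² = 3 − 0 = 3.
Characteristic polynomial: λ² + 4λ + 3 = 0.
Discriminant Δ = (tr M)² − 4·det M = 16 − 12 = 4; √Δ = 2.000000.
λ = (tr M ± √Δ)/2 = (-4 ± 2.000000)/2, giving (tr M − √Δ)/2 = -3.0000 and (tr M + √Δ)/2 = -1.0000.

Eigenvalues sorted in increasing order: [-3.0000, -1.0000].


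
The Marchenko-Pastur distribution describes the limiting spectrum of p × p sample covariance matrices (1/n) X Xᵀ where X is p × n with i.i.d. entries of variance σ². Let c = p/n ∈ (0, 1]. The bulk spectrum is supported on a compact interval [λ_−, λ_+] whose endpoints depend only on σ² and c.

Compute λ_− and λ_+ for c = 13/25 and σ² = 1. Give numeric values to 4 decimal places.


c = 13/25 = 0.520000; √c = 0.721110.
λ_− = σ² (1 − √c)² = 1 · (1 − 0.721110)² = 1 · (0.278890)² = 0.077779.
λ_+ = σ² (1 + √c)² = 1 · (1 + 0.721110)² = 1 · (1.721110)² = 2.962221.

Rounded to 4 decimal places: λ_− ≈ 0.0778, λ_+ ≈ 2.9622.


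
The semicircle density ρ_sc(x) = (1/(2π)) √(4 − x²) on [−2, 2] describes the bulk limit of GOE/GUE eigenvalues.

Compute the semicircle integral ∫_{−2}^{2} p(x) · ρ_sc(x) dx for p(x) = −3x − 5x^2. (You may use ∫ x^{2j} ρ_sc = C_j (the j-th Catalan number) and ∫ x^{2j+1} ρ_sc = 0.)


Write p(x) = Σ a_i x^i, split into monomials and integrate each against ρ_sc separately.
Using ∫ x^{2j} ρ_sc = C_j = (1/(j+1)) C(2j, j) (Catalan numbers) and ∫ x^{2j+1} ρ_sc = 0 (odd monomials vanish by symmetry):
  i = 1 (odd): ∫ x^1 ρ_sc = 0 (vanishes)
  i = 2 (even): a_2 · C_{1} = -5 · 1 = -5

Summing the contributions: ∫_{−2}^{2} p(x) ρ_sc(x) dx = -5.


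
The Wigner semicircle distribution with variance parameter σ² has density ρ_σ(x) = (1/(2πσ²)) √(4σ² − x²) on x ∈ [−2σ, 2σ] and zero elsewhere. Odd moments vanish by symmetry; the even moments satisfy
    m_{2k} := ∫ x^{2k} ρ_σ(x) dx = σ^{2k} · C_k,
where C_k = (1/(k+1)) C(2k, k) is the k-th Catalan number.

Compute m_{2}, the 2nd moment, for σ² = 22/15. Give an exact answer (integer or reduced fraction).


By the scaled semicircle moment identity, m_{2k} = σ^{2k} · C_k with k = 1.
C_1 = (1/(k+1)) · C(2k, k) = (1/2) · C(2, 1) = (1/2) · 2 = 1.
σ^{2k} = (σ²)^k = (22/15)^1 = 22/15.

Therefore m_{2} = σ^{2} · C_1 = (22/15) · 1 = 22/15.


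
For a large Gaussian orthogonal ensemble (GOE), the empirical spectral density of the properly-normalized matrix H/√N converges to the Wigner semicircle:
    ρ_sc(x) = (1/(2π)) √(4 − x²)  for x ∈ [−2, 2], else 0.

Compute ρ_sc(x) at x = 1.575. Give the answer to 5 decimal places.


ρ_sc(x) = (1/(2π)) √(4 − x²). With x = 1.575:
  4 − x² = 4 − (1.575)² = 4 − 2.480625 = 1.519375.
  √(4 − x²) = 1.232629.
  1/(2π) = 0.159155.
  ρ_sc(1.575) = 0.159155 · 1.232629 = 0.196179.

Rounded to 5 decimal places: ρ_sc(1.575) ≈ 0.19618.


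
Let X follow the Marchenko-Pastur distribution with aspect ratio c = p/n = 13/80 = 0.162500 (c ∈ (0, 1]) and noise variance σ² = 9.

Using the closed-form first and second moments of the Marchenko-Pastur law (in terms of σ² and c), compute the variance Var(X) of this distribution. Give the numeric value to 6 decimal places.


Recall the MP moments m_1 = E[X] = σ² and m_2 = E[X²] = σ⁴ (1 + c).
m_1 = E[X] = σ² = 9, so m_1² = 81.
m_2 = E[X²] = σ⁴ (1 + c) = 81 · (1 + 0.162500) = 81 · 1.162500 = 94.162500.
(Note m_2 − m_1² simplifies to c · σ⁴ = 0.162500 · 81.)

Var(X) = m_2 − m_1² = 94.162500 − 81 = 13.162500.


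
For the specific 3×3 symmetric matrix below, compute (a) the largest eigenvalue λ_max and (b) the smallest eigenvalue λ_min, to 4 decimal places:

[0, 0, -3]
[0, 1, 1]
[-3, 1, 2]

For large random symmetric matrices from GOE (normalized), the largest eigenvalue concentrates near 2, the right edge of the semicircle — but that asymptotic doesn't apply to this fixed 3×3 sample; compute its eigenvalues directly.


Since M is real symmetric, all three eigenvalues are real; they are the roots of det(λI − M) = λ³ − (tr M) λ² + s λ − det M, where s is the sum of the principal 2×2 minors.
tr M = 0 + 1 + 2 = 3.
s = (0·1 − 0²) + (0·2 − (-3)²) + (1·2 − 1²) = 0 + (-9) + 1 = -8.
det M (expand along row 1) = 0·1 − 0·3 + (-3)·3 = -9.
Characteristic polynomial: λ³ − 3λ² − 8λ + 9 = 0.
Substitute λ = y + (tr M)/3 = y + 1.000000 to remove the quadratic term: y³ + p·y + q = 0 with p = s − (tr M)²/3 = -11.000000 and q = −2(tr M)³/27 + (tr M)·s/3 − det M = -1.000000.
Three real roots ⇒ use the trigonometric (Viète) form: r = 2√(−p/3) = 3.829708, φ = arccos(3q/(p·r)) = arccos(0.071214) = 1.499522 rad.
y_k = r·cos(φ/3 − 2πk/3) for k = 0, 1, 2 gives y = 3.361178, -0.090978, -3.270200.
λ_k = y_k + 1.000000 gives λ = 4.3612, 0.9090, -2.2702 (check: the sum is 3.0000 = tr M).

Hence λ_max = 4.3612 and λ_min = -2.2702.


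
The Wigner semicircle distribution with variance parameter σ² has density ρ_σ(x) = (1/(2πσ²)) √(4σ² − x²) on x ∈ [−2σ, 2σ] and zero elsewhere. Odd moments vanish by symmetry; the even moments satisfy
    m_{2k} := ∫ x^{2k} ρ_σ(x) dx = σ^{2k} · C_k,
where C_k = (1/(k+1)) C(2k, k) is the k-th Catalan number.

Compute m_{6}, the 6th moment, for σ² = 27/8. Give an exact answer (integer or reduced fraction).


By the scaled semicircle moment identity, m_{2k} = σ^{2k} · C_k with k = 3.
C_3 = (1/(k+1)) · C(2k, k) = (1/4) · C(6, 3) = (1/4) · 20 = 5.
σ^{2k} = (σ²)^k = (27/8)^3 = 19683/512.

Therefore m_{6} = σ^{6} · C_3 = (19683/512) · 5 = 98415/512.


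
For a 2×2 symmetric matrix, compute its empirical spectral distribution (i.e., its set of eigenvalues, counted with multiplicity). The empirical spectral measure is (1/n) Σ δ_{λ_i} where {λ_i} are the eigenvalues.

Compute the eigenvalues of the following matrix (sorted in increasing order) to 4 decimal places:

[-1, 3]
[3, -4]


Since M is real symmetric, both eigenvalues are real; they are the roots of det(λI − M) = λ² − (tr M) λ + det M.
tr M = -1 + (-4) = -5.
det M = (-1)·(-4) − 3² = 4 − 9 = -5.
Characteristic polynomial: λ² + 5λ − 5 = 0.
Discriminant Δ = (tr M)² − 4·det M = 25 − (-20) = 45; √Δ = 6.708204.
λ = (tr M ± √Δ)/2 = (-5 ± 6.708204)/2, giving (tr M − √Δ)/2 = -5.8541 and (tr M + √Δ)/2 = 0.8541.

Eigenvalues sorted in increasing order: [-5.8541, 0.8541].


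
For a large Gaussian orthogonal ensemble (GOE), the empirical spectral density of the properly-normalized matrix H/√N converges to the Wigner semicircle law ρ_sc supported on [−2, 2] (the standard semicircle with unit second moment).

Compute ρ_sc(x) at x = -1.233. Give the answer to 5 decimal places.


ρ_sc(x) = (1/(2π)) √(4 − x²). With x = -1.233:
  4 − x² = 4 − (-1.233)² = 4 − 1.520289 = 2.479711.
  √(4 − x²) = 1.574710.
  1/(2π) = 0.159155.
  ρ_sc(-1.233) = 0.159155 · 1.574710 = 0.250623.

Rounded to 5 decimal places: ρ_sc(-1.233) ≈ 0.25062.


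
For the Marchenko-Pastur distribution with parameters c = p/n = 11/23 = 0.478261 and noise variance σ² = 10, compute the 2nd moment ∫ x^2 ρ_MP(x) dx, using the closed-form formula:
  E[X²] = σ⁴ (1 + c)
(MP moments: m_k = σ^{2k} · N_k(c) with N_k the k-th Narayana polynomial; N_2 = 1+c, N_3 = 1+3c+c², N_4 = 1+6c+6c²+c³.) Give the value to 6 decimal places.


E[X²] = σ⁴ (1 + c) (second MP moment). With σ² = 10 (so σ⁴ = 100) and c = 11/23 = 0.478261: E[X²] = 100 · (1 + 0.478261) = 100 · 1.478261.

So E[X^2] = 147.826087.


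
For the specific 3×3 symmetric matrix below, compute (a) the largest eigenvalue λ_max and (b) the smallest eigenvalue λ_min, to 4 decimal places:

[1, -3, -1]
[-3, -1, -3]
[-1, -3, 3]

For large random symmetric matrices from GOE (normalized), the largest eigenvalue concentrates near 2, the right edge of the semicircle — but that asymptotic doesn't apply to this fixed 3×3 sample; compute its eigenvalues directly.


Since M is real symmetric, all three eigenvalues are real; they are the roots of det(λI − M) = λ³ − (tr M) λ² + s λ − det M, where s is the sum of the principal 2×2 minors.
tr M = 1 + (-1) + 3 = 3.
s = (1·(-1) − (-3)²) + (1·3 − (-1)²) + ((-1)·3 − (-3)²) = -10 + 2 + (-12) = -20.
det M (expand along row 1) = 1·(-12) − (-3)·(-12) + (-1)·8 = -56.
Characteristic polynomial: λ³ − 3λ² − 20λ + 56 = 0.
Substitute λ = y + (tr M)/3 = y + 1.000000 to remove the quadratic term: y³ + p·y + q = 0 with p = s − (tr M)²/3 = -23.000000 and q = −2(tr M)³/27 + (tr M)·s/3 − det M = 34.000000.
Three real roots ⇒ use the trigonometric (Viète) form: r = 2√(−p/3) = 5.537749, φ = arccos(3q/(p·r)) = arccos(-0.800828) = 2.499472 rad.
y_k = r·cos(φ/3 − 2πk/3) for k = 0, 1, 2 gives y = 3.724371, 1.687010, -5.411382.
λ_k = y_k + 1.000000 gives λ = 4.7244, 2.6870, -4.4114 (check: the sum is 3.0000 = tr M).

Hence λ_max = 4.7244 and λ_min = -4.4114.


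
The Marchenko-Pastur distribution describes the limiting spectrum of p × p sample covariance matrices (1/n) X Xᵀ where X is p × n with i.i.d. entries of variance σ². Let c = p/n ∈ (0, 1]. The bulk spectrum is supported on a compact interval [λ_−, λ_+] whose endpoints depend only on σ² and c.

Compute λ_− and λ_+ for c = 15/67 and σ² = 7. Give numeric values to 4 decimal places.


c = 15/67 = 0.223881; √c = 0.473160.
λ_− = σ² (1 − √c)² = 7 · (1 − 0.473160)² = 7 · (0.526840)² = 1.942921.
λ_+ = σ² (1 + √c)² = 7 · (1 + 0.473160)² = 7 · (1.473160)² = 15.191407.

Rounded to 4 decimal places: λ_− ≈ 1.9429, λ_+ ≈ 15.1914.


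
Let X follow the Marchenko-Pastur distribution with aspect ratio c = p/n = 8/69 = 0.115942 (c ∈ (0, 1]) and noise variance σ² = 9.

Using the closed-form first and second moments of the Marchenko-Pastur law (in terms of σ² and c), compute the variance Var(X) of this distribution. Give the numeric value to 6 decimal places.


Recall the MP moments m_1 = E[X] = σ² and m_2 = E[X²] = σ⁴ (1 + c).
m_1 = E[X] = σ² = 9, so m_1² = 81.
m_2 = E[X²] = σ⁴ (1 + c) = 81 · (1 + 0.115942) = 81 · 1.115942 = 90.391304.
(Note m_2 − m_1² simplifies to c · σ⁴ = 0.115942 · 81.)

Var(X) = m_2 − m_1² = 90.391304 − 81 = 9.391304.


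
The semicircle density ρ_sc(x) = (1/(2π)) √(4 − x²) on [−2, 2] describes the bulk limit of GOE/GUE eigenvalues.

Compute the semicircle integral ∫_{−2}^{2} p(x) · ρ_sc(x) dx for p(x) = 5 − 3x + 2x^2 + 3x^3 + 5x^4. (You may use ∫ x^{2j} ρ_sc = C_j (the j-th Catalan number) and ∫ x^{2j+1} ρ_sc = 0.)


Write p(x) = Σ a_i x^i, split into monomials and integrate each against ρ_sc separately.
Using ∫ x^{2j} ρ_sc = C_j = (1/(j+1)) C(2j, j) (Catalan numbers) and ∫ x^{2j+1} ρ_sc = 0 (odd monomials vanish by symmetry):
  i = 0 (even): a_0 · C_{0} = 5 · 1 = 5
  i = 1 (odd): ∫ x^1 ρ_sc = 0 (vanishes)
  i = 2 (even): a_2 · C_{1} = 2 · 1 = 2
  i = 3 (odd): ∫ x^3 ρ_sc = 0 (vanishes)
  i = 4 (even): a_4 · C_{2} = 5 · 2 = 10

Summing the contributions: ∫_{−2}^{2} p(x) ρ_sc(x) dx = 5 + 2 + 10 = 17.


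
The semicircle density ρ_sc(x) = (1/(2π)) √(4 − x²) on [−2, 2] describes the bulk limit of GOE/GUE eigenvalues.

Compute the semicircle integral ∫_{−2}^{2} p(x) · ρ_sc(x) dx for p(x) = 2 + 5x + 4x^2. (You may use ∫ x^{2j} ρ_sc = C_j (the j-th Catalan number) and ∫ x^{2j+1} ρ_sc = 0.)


Write p(x) = Σ a_i x^i, split into monomials and integrate each against ρ_sc separately.
Using ∫ x^{2j} ρ_sc = C_j = (1/(j+1)) C(2j, j) (Catalan numbers) and ∫ x^{2j+1} ρ_sc = 0 (odd monomials vanish by symmetry):
  i = 0 (even): a_0 · C_{0} = 2 · 1 = 2
  i = 1 (odd): ∫ x^1 ρ_sc = 0 (vanishes)
  i = 2 (even): a_2 · C_{1} = 4 · 1 = 4

Summing the contributions: ∫_{−2}^{2} p(x) ρ_sc(x) dx = 2 + 4 = 6.


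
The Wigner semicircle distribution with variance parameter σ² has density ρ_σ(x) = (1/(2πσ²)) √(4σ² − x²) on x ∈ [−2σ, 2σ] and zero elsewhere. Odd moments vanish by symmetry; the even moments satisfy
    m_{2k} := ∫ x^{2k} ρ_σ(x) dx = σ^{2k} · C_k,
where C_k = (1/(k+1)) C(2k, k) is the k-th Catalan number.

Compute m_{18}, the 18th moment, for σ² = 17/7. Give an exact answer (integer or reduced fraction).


By the scaled semicircle moment identity, m_{2k} = σ^{2k} · C_k with k = 9.
C_9 = (1/(k+1)) · C(2k, k) = (1/10) · C(18, 9) = (1/10) · 48620 = 4862.
σ^{2k} = (σ²)^k = (17/7)^9 = 118587876497/40353607.

Therefore m_{18} = σ^{18} · C_9 = (118587876497/40353607) · 4862 = 576574255528414/40353607.


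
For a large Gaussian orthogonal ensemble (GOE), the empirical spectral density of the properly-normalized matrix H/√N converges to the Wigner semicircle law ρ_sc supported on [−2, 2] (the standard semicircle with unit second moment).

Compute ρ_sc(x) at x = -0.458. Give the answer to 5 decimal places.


ρ_sc(x) = (1/(2π)) √(4 − x²). With x = -0.458:
  4 − x² = 4 − (-0.458)² = 4 − 0.209764 = 3.790236.
  √(4 − x²) = 1.946853.
  1/(2π) = 0.159155.
  ρ_sc(-0.458) = 0.159155 · 1.946853 = 0.309851.

Rounded to 5 decimal places: ρ_sc(-0.458) ≈ 0.30985.


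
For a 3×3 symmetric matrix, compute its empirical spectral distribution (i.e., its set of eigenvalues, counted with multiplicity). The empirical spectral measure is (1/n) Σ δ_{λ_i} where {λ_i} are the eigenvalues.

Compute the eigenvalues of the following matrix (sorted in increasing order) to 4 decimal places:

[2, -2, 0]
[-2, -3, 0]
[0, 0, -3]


Since M is real symmetric, all three eigenvalues are real; they are the roots of det(λI − M) = λ³ − (tr M) λ² + s λ − det M, where s is the sum of the principal 2×2 minors.
tr M = 2 + (-3) + (-3) = -4.
s = (2·(-3) − (-2)²) + (2·(-3) − 0²) + ((-3)·(-3) − 0²) = -10 + (-6) + 9 = -7.
det M (expand along row 1) = 2·9 − (-2)·6 + 0·0 = 30.
Characteristic polynomial: λ³ + 4λ² − 7λ − 30 = 0.
Substitute λ = y + (tr M)/3 = y − 1.333333 to remove the quadratic term: y³ + p·y + q = 0 with p = s − (tr M)²/3 = -12.333333 and q = −2(tr M)³/27 + (tr M)·s/3 − det M = -15.925926.
Three real roots ⇒ use the trigonometric (Viète) form: r = 2√(−p/3) = 4.055175, φ = arccos(3q/(p·r)) = arccos(0.955291) = 0.300152 rad.
y_k = r·cos(φ/3 − 2πk/3) for k = 0, 1, 2 gives y = 4.034895, -1.666667, -2.368229.
λ_k = y_k − 1.333333 gives λ = 2.7016, -3.0000, -3.7016 (check: the sum is -4.0000 = tr M).

Eigenvalues sorted in increasing order: [-3.7016, -3.0000, 2.7016].


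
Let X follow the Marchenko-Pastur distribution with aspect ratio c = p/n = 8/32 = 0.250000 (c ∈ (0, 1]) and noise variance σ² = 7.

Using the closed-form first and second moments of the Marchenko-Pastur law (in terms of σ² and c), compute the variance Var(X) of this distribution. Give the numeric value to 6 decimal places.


Recall the MP moments m_1 = E[X] = σ² and m_2 = E[X²] = σ⁴ (1 + c).
m_1 = E[X] = σ² = 7, so m_1² = 49.
m_2 = E[X²] = σ⁴ (1 + c) = 49 · (1 + 0.250000) = 49 · 1.250000 = 61.250000.
(Note m_2 − m_1² simplifies to c · σ⁴ = 0.250000 · 49.)

Var(X) = m_2 − m_1² = 61.250000 − 49 = 12.250000.


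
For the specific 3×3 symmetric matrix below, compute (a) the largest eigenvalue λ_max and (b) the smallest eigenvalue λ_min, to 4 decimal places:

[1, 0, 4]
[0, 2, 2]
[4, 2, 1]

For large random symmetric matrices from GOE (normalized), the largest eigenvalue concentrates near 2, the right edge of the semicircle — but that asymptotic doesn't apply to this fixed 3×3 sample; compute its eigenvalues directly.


Since M is real symmetric, all three eigenvalues are real; they are the roots of det(λI − M) = λ³ − (tr M) λ² + s λ − det M, where s is the sum of the principal 2×2 minors.
tr M = 1 + 2 + 1 = 4.
s = (1·2 − 0²) + (1·1 − 4²) + (2·1 − 2²) = 2 + (-15) + (-2) = -15.
det M (expand along row 1) = 1·(-2) − 0·(-8) + 4·(-8) = -34.
Characteristic polynomial: λ³ − 4λ² − 15λ + 34 = 0.
Substitute λ = y + (tr M)/3 = y + 1.333333 to remove the quadratic term: y³ + p·y + q = 0 with p = s − (tr M)²/3 = -20.333333 and q = −2(tr M)³/27 + (tr M)·s/3 − det M = 9.259259.
Three real roots ⇒ use the trigonometric (Viète) form: r = 2√(−p/3) = 5.206833, φ = arccos(3q/(p·r)) = arccos(-0.262371) = 1.836274 rad.
y_k = r·cos(φ/3 − 2πk/3) for k = 0, 1, 2 gives y = 4.261523, 0.460166, -4.721688.
λ_k = y_k + 1.333333 gives λ = 5.5949, 1.7935, -3.3884 (check: the sum is 4.0000 = tr M).

Hence λ_max = 5.5949 and λ_min = -3.3884.


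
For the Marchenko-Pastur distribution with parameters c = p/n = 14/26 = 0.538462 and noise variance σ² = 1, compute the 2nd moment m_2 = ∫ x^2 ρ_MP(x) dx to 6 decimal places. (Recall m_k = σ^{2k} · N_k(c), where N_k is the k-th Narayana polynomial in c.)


E[X²] = σ⁴ (1 + c) (second MP moment). With σ² = 1 (so σ⁴ = 1) and c = 14/26 = 0.538462: E[X²] = 1 · (1 + 0.538462) = 1 · 1.538462.

So E[X^2] = 1.538462.
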